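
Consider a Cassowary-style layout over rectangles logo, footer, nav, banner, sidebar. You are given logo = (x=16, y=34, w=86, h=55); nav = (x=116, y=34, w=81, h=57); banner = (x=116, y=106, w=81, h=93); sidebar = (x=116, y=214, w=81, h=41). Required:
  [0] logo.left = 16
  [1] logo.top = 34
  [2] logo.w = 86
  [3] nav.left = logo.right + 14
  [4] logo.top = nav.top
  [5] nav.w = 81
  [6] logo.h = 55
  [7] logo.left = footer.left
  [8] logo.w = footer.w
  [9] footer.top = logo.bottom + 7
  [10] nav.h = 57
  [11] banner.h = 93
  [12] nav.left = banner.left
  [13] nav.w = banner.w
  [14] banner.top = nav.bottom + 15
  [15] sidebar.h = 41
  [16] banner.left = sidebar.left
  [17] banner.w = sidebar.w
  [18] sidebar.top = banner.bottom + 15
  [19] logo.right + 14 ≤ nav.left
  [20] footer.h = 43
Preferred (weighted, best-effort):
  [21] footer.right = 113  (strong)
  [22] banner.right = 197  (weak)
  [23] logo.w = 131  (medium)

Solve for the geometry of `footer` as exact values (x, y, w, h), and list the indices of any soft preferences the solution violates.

footer = (x=16, y=96, w=86, h=43)
violated soft preferences: 21, 23

1. footer.x = 16  [logo.left = footer.left]
2. footer.w = 86  [logo.w = footer.w]
3. footer.y = 96  [footer.top = logo.bottom + 7]
4. footer.h = 43  [footer.h = 43]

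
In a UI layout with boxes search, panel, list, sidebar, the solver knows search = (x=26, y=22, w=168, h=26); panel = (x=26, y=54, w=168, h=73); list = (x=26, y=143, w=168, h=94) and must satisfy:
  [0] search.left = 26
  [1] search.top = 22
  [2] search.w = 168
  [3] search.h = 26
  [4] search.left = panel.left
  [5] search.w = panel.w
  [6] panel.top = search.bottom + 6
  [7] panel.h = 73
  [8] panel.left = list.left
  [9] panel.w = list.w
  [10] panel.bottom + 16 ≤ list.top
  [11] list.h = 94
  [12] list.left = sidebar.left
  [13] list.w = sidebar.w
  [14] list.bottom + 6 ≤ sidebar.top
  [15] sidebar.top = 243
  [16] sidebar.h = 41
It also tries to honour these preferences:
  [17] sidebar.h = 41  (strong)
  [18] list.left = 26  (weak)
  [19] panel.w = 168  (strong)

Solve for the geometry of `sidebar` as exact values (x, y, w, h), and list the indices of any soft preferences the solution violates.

sidebar = (x=26, y=243, w=168, h=41)
violated soft preferences: none

1. sidebar.x = 26  [list.left = sidebar.left]
2. sidebar.w = 168  [list.w = sidebar.w]
3. sidebar.y = 243  [sidebar.top = 243]
4. sidebar.h = 41  [sidebar.h = 41]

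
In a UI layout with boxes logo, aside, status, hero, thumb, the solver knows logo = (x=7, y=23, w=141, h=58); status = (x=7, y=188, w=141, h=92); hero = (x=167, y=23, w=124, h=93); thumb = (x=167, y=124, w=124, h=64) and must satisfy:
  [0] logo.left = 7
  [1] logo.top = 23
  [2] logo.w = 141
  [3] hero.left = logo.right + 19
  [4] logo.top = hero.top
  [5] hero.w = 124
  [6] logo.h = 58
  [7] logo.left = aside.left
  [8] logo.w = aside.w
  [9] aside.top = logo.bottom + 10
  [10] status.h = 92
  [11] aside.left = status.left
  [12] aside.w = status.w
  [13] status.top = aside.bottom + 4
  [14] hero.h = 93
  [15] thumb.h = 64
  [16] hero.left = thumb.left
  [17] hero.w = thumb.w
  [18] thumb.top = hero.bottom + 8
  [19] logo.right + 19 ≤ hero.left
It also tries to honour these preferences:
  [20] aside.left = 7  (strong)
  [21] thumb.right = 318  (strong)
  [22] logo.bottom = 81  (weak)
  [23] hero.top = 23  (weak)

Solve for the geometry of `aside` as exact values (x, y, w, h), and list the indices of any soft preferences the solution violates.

1. aside.x = 7  [logo.left = aside.left]
2. aside.w = 141  [logo.w = aside.w]
3. aside.y = 91  [aside.top = logo.bottom + 10]
4. aside.h = 93  [status.top = aside.bottom + 4]

aside = (x=7, y=91, w=141, h=93)
violated soft preferences: 21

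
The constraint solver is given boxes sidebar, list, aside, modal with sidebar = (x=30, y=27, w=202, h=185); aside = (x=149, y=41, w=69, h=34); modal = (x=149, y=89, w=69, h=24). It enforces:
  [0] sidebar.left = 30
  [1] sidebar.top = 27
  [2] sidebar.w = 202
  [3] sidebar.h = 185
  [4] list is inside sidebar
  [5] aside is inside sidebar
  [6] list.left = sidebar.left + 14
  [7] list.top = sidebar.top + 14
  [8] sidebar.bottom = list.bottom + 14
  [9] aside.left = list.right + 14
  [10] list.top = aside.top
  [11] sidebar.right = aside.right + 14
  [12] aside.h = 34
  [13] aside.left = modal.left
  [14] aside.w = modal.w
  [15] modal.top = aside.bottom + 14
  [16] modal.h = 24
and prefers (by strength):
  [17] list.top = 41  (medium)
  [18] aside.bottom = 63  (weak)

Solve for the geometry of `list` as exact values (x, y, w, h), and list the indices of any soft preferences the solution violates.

1. list.x = 44  [list.left = sidebar.left + 14]
2. list.y = 41  [list.top = sidebar.top + 14]
3. list.h = 157  [sidebar.bottom = list.bottom + 14]
4. list.w = 91  [aside.left = list.right + 14]

list = (x=44, y=41, w=91, h=157)
violated soft preferences: 18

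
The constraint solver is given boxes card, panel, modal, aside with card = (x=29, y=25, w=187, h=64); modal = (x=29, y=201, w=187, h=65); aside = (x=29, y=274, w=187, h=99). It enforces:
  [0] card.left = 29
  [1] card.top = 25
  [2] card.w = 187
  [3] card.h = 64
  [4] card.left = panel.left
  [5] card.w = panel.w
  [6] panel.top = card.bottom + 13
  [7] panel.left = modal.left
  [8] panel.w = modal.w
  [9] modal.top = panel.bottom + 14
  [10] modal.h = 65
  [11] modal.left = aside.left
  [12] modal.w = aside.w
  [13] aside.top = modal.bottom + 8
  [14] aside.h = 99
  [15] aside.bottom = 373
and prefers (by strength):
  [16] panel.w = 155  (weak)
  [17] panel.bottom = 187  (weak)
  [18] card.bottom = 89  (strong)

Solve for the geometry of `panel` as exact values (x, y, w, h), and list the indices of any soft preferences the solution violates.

1. panel.x = 29  [card.left = panel.left]
2. panel.w = 187  [card.w = panel.w]
3. panel.y = 102  [panel.top = card.bottom + 13]
4. panel.h = 85  [modal.top = panel.bottom + 14]

panel = (x=29, y=102, w=187, h=85)
violated soft preferences: 16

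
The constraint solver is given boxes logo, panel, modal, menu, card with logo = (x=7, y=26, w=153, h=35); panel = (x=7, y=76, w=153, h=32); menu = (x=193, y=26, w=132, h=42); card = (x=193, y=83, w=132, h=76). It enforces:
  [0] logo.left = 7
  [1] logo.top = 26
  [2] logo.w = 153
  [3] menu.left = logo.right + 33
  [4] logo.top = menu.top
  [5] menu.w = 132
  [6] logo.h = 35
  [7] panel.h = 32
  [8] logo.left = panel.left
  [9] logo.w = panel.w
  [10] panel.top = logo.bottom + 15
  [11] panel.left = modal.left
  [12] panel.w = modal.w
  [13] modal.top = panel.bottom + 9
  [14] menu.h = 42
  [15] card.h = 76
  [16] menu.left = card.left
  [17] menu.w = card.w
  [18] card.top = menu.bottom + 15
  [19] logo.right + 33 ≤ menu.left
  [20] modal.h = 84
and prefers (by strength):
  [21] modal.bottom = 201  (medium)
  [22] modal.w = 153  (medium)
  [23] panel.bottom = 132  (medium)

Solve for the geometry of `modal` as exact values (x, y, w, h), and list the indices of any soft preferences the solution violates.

1. modal.x = 7  [panel.left = modal.left]
2. modal.w = 153  [panel.w = modal.w]
3. modal.y = 117  [modal.top = panel.bottom + 9]
4. modal.h = 84  [modal.h = 84]

modal = (x=7, y=117, w=153, h=84)
violated soft preferences: 23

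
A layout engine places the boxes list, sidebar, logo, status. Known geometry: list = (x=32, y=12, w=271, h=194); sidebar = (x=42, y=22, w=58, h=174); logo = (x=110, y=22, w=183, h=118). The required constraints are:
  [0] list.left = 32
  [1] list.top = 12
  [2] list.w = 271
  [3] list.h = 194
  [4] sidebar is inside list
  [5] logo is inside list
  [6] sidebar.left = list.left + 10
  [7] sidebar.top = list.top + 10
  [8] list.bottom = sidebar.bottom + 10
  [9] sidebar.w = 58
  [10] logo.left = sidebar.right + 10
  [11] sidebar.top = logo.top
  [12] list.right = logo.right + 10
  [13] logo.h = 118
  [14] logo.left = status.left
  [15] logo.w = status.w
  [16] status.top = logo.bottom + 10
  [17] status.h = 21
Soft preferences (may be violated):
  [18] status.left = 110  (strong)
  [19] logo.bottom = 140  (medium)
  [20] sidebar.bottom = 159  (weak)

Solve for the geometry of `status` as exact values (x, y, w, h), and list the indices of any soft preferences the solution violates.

status = (x=110, y=150, w=183, h=21)
violated soft preferences: 20

1. status.x = 110  [logo.left = status.left]
2. status.w = 183  [logo.w = status.w]
3. status.y = 150  [status.top = logo.bottom + 10]
4. status.h = 21  [status.h = 21]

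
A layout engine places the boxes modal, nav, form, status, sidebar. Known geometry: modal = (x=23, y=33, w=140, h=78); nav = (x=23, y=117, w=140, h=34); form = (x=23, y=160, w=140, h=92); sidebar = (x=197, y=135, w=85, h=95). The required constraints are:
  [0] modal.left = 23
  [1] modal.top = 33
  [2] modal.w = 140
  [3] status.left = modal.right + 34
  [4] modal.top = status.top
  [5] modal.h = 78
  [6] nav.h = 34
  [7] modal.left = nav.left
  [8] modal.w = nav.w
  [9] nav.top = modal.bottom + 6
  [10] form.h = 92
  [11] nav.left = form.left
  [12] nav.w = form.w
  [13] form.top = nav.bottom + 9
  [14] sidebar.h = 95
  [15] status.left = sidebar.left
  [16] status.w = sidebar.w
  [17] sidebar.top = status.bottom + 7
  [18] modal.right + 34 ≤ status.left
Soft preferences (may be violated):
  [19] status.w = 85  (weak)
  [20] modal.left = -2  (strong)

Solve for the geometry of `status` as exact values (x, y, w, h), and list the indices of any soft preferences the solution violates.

1. status.x = 197  [status.left = modal.right + 34]
2. status.y = 33  [modal.top = status.top]
3. status.w = 85  [status.w = sidebar.w]
4. status.h = 95  [sidebar.top = status.bottom + 7]

status = (x=197, y=33, w=85, h=95)
violated soft preferences: 20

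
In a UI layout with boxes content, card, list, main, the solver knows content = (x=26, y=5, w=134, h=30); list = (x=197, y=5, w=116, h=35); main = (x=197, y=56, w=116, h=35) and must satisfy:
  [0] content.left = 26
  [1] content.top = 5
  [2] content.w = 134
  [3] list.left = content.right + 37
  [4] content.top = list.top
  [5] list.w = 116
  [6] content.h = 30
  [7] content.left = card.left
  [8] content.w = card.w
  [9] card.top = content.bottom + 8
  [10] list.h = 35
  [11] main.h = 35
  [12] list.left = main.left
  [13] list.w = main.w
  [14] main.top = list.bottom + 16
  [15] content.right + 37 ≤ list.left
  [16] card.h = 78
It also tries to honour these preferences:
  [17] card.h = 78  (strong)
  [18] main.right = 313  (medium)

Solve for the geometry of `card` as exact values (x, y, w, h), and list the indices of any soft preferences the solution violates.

1. card.x = 26  [content.left = card.left]
2. card.w = 134  [content.w = card.w]
3. card.y = 43  [card.top = content.bottom + 8]
4. card.h = 78  [card.h = 78]

card = (x=26, y=43, w=134, h=78)
violated soft preferences: none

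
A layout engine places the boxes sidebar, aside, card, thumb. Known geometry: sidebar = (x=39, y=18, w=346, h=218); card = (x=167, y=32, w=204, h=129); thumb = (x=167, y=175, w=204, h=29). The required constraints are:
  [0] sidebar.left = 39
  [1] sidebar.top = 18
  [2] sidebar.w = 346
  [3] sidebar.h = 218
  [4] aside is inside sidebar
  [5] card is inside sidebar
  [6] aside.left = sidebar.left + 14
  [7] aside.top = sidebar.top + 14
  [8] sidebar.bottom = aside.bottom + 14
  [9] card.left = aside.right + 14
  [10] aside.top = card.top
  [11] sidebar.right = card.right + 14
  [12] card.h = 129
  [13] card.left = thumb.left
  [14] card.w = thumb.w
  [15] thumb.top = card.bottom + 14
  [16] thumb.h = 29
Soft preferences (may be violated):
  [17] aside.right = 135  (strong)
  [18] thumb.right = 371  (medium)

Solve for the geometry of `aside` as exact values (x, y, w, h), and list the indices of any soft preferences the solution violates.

aside = (x=53, y=32, w=100, h=190)
violated soft preferences: 17

1. aside.x = 53  [aside.left = sidebar.left + 14]
2. aside.y = 32  [aside.top = sidebar.top + 14]
3. aside.h = 190  [sidebar.bottom = aside.bottom + 14]
4. aside.w = 100  [card.left = aside.right + 14]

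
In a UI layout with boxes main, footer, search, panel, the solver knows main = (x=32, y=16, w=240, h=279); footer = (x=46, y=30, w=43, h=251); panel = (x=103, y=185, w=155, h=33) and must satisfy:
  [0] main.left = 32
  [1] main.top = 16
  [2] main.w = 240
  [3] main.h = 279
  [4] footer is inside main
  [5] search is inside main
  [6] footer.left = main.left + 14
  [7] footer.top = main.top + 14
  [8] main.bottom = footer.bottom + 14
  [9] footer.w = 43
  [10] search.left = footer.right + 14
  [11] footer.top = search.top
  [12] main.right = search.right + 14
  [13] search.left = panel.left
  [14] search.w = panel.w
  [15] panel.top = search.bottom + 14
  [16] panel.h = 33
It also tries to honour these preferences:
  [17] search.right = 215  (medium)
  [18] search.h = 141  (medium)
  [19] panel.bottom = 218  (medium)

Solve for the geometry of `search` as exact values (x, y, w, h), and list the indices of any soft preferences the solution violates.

1. search.x = 103  [search.left = footer.right + 14]
2. search.y = 30  [footer.top = search.top]
3. search.w = 155  [main.right = search.right + 14]
4. search.h = 141  [panel.top = search.bottom + 14]

search = (x=103, y=30, w=155, h=141)
violated soft preferences: 17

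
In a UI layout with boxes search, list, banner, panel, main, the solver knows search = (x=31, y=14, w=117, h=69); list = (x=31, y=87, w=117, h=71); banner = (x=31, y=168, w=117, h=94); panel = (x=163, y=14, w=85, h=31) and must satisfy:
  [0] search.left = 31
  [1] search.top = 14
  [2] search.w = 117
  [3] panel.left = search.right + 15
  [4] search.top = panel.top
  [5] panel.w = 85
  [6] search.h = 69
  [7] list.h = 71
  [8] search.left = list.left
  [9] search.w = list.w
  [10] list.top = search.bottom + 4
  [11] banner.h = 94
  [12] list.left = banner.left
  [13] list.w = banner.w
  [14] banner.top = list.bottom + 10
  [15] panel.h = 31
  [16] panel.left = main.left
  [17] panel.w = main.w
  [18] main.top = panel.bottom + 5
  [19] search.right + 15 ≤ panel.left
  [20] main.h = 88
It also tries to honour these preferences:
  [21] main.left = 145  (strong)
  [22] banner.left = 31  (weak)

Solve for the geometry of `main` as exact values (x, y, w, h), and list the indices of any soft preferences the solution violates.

1. main.x = 163  [panel.left = main.left]
2. main.w = 85  [panel.w = main.w]
3. main.y = 50  [main.top = panel.bottom + 5]
4. main.h = 88  [main.h = 88]

main = (x=163, y=50, w=85, h=88)
violated soft preferences: 21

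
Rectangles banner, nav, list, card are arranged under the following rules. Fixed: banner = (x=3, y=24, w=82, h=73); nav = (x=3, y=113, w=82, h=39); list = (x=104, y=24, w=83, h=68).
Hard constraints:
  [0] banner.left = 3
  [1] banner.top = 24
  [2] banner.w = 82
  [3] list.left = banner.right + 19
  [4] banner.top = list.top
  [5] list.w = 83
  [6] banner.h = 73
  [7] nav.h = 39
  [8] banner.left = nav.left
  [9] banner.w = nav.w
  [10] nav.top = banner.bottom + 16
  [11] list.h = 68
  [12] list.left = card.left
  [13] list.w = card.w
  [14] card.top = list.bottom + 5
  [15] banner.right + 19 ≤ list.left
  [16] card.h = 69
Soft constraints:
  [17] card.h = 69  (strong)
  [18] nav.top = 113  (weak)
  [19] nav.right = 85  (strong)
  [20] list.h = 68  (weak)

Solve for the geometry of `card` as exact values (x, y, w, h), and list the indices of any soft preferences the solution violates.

1. card.x = 104  [list.left = card.left]
2. card.w = 83  [list.w = card.w]
3. card.y = 97  [card.top = list.bottom + 5]
4. card.h = 69  [card.h = 69]

card = (x=104, y=97, w=83, h=69)
violated soft preferences: none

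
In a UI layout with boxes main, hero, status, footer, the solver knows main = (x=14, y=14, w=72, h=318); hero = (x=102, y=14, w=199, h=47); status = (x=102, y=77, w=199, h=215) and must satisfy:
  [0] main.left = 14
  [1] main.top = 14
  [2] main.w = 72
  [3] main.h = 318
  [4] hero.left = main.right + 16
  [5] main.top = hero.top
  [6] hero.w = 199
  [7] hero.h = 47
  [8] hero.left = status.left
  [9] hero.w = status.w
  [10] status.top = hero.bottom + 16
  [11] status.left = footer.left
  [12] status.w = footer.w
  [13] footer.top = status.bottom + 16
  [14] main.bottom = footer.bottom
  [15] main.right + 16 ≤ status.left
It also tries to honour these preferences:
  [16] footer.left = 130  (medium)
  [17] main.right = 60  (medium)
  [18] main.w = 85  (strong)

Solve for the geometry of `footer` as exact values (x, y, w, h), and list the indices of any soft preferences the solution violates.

footer = (x=102, y=308, w=199, h=24)
violated soft preferences: 16, 17, 18

1. footer.x = 102  [status.left = footer.left]
2. footer.w = 199  [status.w = footer.w]
3. footer.y = 308  [footer.top = status.bottom + 16]
4. footer.h = 24  [main.bottom = footer.bottom]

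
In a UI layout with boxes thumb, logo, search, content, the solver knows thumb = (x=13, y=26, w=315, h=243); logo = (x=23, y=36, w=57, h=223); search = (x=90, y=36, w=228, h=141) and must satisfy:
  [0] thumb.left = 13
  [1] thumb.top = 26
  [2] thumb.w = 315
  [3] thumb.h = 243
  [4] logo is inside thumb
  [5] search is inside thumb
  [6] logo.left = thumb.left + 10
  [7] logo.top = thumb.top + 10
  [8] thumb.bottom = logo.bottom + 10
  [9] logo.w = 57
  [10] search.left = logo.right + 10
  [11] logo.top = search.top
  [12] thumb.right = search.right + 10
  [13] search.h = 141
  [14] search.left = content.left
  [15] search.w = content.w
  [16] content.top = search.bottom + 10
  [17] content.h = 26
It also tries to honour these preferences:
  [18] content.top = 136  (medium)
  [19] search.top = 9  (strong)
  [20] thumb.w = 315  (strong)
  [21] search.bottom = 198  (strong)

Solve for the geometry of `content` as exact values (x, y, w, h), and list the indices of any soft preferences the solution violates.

1. content.x = 90  [search.left = content.left]
2. content.w = 228  [search.w = content.w]
3. content.y = 187  [content.top = search.bottom + 10]
4. content.h = 26  [content.h = 26]

content = (x=90, y=187, w=228, h=26)
violated soft preferences: 18, 19, 21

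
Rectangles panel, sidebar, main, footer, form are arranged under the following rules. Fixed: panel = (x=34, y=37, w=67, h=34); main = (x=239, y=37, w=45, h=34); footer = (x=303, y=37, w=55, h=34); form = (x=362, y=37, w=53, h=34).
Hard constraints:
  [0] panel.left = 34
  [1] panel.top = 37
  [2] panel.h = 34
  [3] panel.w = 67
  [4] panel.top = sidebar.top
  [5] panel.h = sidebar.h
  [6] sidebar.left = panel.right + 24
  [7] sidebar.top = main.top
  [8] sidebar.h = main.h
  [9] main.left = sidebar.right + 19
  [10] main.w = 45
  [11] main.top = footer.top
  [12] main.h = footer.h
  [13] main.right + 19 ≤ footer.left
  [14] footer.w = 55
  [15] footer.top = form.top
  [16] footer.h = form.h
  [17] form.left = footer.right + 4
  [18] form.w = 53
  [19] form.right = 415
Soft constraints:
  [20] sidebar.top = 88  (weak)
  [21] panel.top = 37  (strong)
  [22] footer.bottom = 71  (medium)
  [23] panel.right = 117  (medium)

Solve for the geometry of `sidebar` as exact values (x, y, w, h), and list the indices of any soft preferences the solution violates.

sidebar = (x=125, y=37, w=95, h=34)
violated soft preferences: 20, 23

1. sidebar.y = 37  [panel.top = sidebar.top]
2. sidebar.h = 34  [panel.h = sidebar.h]
3. sidebar.x = 125  [sidebar.left = panel.right + 24]
4. sidebar.w = 95  [main.left = sidebar.right + 19]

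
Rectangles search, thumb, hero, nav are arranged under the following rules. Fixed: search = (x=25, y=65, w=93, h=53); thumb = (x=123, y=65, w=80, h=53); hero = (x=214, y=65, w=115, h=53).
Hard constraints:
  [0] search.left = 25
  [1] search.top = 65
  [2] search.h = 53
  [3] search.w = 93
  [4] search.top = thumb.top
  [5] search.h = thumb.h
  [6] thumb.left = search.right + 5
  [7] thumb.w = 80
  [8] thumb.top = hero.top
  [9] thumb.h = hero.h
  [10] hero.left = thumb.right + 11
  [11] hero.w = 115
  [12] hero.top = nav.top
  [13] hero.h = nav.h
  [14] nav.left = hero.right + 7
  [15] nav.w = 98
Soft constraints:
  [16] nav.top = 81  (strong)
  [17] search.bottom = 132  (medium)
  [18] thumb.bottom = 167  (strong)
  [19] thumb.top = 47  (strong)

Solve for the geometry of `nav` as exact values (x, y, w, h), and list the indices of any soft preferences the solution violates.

nav = (x=336, y=65, w=98, h=53)
violated soft preferences: 16, 17, 18, 19

1. nav.y = 65  [hero.top = nav.top]
2. nav.h = 53  [hero.h = nav.h]
3. nav.x = 336  [nav.left = hero.right + 7]
4. nav.w = 98  [nav.w = 98]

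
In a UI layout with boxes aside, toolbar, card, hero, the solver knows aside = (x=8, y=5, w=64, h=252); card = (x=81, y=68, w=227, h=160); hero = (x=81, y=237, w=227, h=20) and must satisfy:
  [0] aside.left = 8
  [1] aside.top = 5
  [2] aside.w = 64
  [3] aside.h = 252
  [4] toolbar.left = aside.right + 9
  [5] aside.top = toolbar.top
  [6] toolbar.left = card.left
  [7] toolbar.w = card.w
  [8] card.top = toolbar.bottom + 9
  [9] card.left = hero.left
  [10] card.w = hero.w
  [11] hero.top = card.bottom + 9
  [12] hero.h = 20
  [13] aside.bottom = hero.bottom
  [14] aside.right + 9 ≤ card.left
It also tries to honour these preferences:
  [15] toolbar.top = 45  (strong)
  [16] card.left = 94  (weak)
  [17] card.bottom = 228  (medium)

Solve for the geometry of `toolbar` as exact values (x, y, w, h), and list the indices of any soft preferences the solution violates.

1. toolbar.x = 81  [toolbar.left = aside.right + 9]
2. toolbar.y = 5  [aside.top = toolbar.top]
3. toolbar.w = 227  [toolbar.w = card.w]
4. toolbar.h = 54  [card.top = toolbar.bottom + 9]

toolbar = (x=81, y=5, w=227, h=54)
violated soft preferences: 15, 16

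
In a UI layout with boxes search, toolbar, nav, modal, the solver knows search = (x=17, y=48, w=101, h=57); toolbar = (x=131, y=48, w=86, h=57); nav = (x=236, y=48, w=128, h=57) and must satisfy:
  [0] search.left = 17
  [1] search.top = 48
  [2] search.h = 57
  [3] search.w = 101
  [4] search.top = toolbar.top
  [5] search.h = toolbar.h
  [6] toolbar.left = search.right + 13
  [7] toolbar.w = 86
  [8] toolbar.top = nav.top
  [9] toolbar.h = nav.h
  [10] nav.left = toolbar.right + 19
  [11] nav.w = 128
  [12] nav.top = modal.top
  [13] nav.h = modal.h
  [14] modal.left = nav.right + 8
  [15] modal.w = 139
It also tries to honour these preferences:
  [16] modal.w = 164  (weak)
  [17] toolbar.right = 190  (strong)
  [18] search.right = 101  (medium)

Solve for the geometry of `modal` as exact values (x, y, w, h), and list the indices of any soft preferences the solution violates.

modal = (x=372, y=48, w=139, h=57)
violated soft preferences: 16, 17, 18

1. modal.y = 48  [nav.top = modal.top]
2. modal.h = 57  [nav.h = modal.h]
3. modal.x = 372  [modal.left = nav.right + 8]
4. modal.w = 139  [modal.w = 139]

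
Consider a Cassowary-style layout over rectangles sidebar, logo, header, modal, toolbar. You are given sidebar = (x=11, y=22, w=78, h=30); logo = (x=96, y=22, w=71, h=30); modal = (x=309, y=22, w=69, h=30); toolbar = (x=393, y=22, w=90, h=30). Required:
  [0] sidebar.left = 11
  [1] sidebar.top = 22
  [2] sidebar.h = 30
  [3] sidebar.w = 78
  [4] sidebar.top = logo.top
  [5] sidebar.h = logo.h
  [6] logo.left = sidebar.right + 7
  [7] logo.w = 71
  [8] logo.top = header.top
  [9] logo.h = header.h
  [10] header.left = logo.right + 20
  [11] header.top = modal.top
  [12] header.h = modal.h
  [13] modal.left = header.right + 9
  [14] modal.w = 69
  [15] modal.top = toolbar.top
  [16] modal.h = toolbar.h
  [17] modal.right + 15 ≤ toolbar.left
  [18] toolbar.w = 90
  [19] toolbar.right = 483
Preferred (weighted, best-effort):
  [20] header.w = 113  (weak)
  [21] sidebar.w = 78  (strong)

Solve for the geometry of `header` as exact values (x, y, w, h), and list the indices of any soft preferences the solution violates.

header = (x=187, y=22, w=113, h=30)
violated soft preferences: none

1. header.y = 22  [logo.top = header.top]
2. header.h = 30  [logo.h = header.h]
3. header.x = 187  [header.left = logo.right + 20]
4. header.w = 113  [modal.left = header.right + 9]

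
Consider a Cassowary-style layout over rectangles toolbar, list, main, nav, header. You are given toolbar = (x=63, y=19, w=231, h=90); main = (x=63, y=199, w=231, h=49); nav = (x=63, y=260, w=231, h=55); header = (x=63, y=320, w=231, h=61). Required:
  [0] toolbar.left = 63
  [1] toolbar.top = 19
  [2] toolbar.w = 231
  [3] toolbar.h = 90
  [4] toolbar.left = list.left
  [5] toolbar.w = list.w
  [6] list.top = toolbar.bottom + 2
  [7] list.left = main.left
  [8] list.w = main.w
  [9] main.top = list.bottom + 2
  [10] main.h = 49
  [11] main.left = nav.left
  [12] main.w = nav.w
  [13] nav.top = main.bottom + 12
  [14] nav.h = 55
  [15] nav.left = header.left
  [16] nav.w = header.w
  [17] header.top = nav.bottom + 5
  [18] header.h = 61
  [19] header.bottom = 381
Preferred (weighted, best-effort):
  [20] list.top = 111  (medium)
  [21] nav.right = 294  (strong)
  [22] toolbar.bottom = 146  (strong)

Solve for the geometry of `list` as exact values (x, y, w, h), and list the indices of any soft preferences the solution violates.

1. list.x = 63  [toolbar.left = list.left]
2. list.w = 231  [toolbar.w = list.w]
3. list.y = 111  [list.top = toolbar.bottom + 2]
4. list.h = 86  [main.top = list.bottom + 2]

list = (x=63, y=111, w=231, h=86)
violated soft preferences: 22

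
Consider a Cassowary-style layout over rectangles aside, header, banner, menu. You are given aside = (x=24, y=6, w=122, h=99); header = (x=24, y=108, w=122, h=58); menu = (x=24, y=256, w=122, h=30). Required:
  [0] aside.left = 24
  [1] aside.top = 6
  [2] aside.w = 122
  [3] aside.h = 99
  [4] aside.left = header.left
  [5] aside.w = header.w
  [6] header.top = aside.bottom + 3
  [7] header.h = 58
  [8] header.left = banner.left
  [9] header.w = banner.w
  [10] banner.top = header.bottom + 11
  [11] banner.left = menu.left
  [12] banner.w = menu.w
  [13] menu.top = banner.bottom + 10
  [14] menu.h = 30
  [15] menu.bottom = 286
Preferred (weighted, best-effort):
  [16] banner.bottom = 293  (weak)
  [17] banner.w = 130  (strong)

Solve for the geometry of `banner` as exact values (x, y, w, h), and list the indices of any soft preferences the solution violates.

1. banner.x = 24  [header.left = banner.left]
2. banner.w = 122  [header.w = banner.w]
3. banner.y = 177  [banner.top = header.bottom + 11]
4. banner.h = 69  [menu.top = banner.bottom + 10]

banner = (x=24, y=177, w=122, h=69)
violated soft preferences: 16, 17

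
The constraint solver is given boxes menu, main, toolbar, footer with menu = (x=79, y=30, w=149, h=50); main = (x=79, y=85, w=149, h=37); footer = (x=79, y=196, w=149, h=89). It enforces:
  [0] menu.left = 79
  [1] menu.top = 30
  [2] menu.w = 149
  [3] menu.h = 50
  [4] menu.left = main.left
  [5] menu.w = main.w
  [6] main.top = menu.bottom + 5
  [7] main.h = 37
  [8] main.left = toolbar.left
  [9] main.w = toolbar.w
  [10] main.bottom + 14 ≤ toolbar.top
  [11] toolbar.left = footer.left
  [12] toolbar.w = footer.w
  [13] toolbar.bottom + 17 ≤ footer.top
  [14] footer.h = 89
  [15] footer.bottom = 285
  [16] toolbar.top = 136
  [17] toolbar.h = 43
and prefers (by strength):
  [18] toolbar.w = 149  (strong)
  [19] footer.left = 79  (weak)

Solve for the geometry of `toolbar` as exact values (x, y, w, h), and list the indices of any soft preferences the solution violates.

1. toolbar.x = 79  [main.left = toolbar.left]
2. toolbar.w = 149  [main.w = toolbar.w]
3. toolbar.y = 136  [toolbar.top = 136]
4. toolbar.h = 43  [toolbar.h = 43]

toolbar = (x=79, y=136, w=149, h=43)
violated soft preferences: none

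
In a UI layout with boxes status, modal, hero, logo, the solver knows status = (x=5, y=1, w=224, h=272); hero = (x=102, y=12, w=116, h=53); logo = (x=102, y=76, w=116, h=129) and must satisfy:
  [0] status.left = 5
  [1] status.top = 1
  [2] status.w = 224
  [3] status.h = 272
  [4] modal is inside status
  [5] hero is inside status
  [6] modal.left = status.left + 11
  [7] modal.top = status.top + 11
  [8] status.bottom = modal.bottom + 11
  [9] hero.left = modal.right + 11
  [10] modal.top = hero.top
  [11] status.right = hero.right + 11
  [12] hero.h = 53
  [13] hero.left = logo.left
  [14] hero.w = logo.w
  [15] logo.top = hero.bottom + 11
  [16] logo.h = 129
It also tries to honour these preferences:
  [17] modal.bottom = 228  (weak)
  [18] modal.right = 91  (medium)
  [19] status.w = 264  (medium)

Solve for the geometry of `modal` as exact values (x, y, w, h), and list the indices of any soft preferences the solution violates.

1. modal.x = 16  [modal.left = status.left + 11]
2. modal.y = 12  [modal.top = status.top + 11]
3. modal.h = 250  [status.bottom = modal.bottom + 11]
4. modal.w = 75  [hero.left = modal.right + 11]

modal = (x=16, y=12, w=75, h=250)
violated soft preferences: 17, 19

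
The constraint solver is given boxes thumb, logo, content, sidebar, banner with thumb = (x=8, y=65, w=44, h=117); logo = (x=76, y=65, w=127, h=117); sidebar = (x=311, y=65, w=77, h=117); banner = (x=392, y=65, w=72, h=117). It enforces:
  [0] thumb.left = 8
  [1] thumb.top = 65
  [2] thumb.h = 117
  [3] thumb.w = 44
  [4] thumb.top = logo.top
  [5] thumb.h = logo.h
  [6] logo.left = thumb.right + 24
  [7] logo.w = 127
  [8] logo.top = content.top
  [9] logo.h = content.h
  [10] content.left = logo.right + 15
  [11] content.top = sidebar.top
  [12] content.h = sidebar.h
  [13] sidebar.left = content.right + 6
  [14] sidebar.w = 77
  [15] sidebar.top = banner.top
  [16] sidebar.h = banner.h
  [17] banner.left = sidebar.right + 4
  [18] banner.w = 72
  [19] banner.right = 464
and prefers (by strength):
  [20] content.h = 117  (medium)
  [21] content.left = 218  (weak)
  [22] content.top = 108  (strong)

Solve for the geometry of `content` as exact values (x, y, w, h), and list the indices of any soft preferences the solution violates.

1. content.y = 65  [logo.top = content.top]
2. content.h = 117  [logo.h = content.h]
3. content.x = 218  [content.left = logo.right + 15]
4. content.w = 87  [sidebar.left = content.right + 6]

content = (x=218, y=65, w=87, h=117)
violated soft preferences: 22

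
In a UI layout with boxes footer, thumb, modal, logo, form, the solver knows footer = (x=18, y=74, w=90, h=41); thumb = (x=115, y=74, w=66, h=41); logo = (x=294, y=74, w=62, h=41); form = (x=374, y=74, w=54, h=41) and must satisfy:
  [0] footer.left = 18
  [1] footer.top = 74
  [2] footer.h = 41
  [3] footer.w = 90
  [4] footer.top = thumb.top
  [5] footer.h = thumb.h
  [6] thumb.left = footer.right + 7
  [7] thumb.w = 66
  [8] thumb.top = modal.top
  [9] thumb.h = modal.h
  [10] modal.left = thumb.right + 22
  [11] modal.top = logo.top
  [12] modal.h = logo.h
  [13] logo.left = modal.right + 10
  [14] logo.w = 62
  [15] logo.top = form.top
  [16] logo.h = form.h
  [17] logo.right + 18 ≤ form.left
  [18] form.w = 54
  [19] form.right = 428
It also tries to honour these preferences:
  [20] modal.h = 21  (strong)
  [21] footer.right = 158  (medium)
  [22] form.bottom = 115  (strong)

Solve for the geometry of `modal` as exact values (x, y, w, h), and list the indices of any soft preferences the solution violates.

1. modal.y = 74  [thumb.top = modal.top]
2. modal.h = 41  [thumb.h = modal.h]
3. modal.x = 203  [modal.left = thumb.right + 22]
4. modal.w = 81  [logo.left = modal.right + 10]

modal = (x=203, y=74, w=81, h=41)
violated soft preferences: 20, 21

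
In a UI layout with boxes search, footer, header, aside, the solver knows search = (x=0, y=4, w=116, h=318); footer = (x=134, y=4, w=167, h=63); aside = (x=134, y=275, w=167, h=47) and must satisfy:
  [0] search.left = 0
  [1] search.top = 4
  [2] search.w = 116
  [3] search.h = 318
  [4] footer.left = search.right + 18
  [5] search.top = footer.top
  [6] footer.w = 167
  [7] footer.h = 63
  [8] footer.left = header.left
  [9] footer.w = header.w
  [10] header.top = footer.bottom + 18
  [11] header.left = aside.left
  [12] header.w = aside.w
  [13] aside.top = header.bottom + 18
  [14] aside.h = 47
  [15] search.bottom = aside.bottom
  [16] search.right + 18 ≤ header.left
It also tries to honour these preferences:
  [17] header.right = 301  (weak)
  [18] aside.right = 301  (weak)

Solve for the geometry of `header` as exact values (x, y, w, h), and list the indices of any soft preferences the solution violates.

header = (x=134, y=85, w=167, h=172)
violated soft preferences: none

1. header.x = 134  [footer.left = header.left]
2. header.w = 167  [footer.w = header.w]
3. header.y = 85  [header.top = footer.bottom + 18]
4. header.h = 172  [aside.top = header.bottom + 18]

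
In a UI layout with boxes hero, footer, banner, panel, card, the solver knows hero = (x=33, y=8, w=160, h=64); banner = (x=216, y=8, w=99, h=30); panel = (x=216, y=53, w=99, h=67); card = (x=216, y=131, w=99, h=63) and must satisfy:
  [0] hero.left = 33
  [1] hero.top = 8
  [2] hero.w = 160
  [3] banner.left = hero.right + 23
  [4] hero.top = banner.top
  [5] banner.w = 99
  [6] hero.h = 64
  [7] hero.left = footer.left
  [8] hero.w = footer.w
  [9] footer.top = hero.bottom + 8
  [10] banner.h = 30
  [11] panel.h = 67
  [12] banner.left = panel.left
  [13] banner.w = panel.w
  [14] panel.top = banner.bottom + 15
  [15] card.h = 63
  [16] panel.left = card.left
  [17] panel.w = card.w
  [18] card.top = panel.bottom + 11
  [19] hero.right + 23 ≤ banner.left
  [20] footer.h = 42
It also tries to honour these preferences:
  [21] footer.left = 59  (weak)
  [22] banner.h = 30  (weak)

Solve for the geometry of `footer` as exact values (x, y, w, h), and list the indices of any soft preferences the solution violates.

1. footer.x = 33  [hero.left = footer.left]
2. footer.w = 160  [hero.w = footer.w]
3. footer.y = 80  [footer.top = hero.bottom + 8]
4. footer.h = 42  [footer.h = 42]

footer = (x=33, y=80, w=160, h=42)
violated soft preferences: 21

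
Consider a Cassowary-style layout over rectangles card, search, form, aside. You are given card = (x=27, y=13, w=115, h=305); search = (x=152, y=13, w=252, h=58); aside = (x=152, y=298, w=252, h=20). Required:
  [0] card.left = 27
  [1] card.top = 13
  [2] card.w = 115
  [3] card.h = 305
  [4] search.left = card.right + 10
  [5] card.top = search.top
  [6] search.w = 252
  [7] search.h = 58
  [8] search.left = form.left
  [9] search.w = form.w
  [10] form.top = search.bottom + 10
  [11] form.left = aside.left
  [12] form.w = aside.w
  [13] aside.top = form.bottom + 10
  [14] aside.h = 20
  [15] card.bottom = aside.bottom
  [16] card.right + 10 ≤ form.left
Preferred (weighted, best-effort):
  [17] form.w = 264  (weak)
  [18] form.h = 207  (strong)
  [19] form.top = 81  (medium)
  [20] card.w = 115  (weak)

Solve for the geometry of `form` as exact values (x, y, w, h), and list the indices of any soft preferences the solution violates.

form = (x=152, y=81, w=252, h=207)
violated soft preferences: 17

1. form.x = 152  [search.left = form.left]
2. form.w = 252  [search.w = form.w]
3. form.y = 81  [form.top = search.bottom + 10]
4. form.h = 207  [aside.top = form.bottom + 10]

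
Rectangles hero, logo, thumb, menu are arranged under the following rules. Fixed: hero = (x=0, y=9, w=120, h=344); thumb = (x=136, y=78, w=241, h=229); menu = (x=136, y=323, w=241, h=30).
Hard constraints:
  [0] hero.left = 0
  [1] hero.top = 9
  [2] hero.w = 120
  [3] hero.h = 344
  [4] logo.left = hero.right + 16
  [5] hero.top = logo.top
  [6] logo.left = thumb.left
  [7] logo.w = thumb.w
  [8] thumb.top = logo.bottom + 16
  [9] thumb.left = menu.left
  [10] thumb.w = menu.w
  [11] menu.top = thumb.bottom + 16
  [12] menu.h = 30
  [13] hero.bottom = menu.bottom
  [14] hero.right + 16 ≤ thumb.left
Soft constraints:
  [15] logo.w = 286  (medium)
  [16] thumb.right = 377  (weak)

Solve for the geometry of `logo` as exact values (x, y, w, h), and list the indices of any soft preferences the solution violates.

1. logo.x = 136  [logo.left = hero.right + 16]
2. logo.y = 9  [hero.top = logo.top]
3. logo.w = 241  [logo.w = thumb.w]
4. logo.h = 53  [thumb.top = logo.bottom + 16]

logo = (x=136, y=9, w=241, h=53)
violated soft preferences: 15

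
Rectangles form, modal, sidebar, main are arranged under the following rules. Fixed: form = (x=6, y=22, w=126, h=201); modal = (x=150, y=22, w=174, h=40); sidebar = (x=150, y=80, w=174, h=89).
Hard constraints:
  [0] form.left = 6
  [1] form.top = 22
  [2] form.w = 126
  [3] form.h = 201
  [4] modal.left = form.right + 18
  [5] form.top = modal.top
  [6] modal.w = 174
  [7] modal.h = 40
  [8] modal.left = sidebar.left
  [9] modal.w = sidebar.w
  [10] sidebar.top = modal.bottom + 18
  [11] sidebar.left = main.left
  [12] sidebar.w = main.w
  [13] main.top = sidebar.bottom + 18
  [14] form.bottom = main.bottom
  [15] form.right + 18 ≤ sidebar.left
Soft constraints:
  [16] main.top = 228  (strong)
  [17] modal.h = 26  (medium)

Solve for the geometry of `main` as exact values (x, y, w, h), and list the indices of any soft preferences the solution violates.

main = (x=150, y=187, w=174, h=36)
violated soft preferences: 16, 17

1. main.x = 150  [sidebar.left = main.left]
2. main.w = 174  [sidebar.w = main.w]
3. main.y = 187  [main.top = sidebar.bottom + 18]
4. main.h = 36  [form.bottom = main.bottom]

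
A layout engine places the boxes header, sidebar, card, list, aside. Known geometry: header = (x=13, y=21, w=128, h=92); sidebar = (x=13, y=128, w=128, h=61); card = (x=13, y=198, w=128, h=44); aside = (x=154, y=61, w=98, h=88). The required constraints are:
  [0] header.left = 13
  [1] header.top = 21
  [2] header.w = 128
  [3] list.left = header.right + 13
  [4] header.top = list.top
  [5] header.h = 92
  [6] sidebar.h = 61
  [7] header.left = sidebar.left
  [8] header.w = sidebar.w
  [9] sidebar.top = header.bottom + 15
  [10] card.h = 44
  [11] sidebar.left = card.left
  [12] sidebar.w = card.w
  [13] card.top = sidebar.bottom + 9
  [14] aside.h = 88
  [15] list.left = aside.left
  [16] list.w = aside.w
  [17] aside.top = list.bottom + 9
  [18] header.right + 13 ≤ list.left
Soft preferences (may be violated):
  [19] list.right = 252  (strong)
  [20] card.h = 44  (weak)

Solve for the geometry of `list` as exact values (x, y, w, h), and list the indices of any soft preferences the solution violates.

list = (x=154, y=21, w=98, h=31)
violated soft preferences: none

1. list.x = 154  [list.left = header.right + 13]
2. list.y = 21  [header.top = list.top]
3. list.w = 98  [list.w = aside.w]
4. list.h = 31  [aside.top = list.bottom + 9]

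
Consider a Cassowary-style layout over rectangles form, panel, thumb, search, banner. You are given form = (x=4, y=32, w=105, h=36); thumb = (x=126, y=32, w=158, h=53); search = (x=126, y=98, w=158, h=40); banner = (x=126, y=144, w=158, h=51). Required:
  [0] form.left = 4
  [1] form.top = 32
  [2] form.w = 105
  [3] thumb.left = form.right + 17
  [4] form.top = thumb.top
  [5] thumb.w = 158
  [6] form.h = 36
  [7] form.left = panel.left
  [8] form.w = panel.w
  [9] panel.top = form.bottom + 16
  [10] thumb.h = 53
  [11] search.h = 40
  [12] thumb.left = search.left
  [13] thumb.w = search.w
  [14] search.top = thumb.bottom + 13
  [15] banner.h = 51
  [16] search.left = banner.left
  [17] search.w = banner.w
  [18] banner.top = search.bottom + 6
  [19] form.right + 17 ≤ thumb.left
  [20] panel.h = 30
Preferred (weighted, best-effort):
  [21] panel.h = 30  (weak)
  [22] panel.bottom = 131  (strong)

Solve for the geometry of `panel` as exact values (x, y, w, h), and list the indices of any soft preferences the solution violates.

panel = (x=4, y=84, w=105, h=30)
violated soft preferences: 22

1. panel.x = 4  [form.left = panel.left]
2. panel.w = 105  [form.w = panel.w]
3. panel.y = 84  [panel.top = form.bottom + 16]
4. panel.h = 30  [panel.h = 30]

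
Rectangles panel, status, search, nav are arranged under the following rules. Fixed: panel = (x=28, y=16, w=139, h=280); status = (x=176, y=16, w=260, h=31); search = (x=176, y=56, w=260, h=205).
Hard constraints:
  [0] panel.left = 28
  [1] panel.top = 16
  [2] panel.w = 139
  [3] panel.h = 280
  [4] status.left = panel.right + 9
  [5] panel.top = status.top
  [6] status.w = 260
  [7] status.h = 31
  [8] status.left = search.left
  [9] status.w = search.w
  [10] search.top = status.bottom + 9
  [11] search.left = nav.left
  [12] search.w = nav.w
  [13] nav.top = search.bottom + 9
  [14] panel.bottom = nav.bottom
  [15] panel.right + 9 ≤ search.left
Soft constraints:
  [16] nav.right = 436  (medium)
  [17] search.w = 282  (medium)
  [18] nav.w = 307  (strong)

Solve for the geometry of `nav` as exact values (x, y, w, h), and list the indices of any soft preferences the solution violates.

nav = (x=176, y=270, w=260, h=26)
violated soft preferences: 17, 18

1. nav.x = 176  [search.left = nav.left]
2. nav.w = 260  [search.w = nav.w]
3. nav.y = 270  [nav.top = search.bottom + 9]
4. nav.h = 26  [panel.bottom = nav.bottom]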